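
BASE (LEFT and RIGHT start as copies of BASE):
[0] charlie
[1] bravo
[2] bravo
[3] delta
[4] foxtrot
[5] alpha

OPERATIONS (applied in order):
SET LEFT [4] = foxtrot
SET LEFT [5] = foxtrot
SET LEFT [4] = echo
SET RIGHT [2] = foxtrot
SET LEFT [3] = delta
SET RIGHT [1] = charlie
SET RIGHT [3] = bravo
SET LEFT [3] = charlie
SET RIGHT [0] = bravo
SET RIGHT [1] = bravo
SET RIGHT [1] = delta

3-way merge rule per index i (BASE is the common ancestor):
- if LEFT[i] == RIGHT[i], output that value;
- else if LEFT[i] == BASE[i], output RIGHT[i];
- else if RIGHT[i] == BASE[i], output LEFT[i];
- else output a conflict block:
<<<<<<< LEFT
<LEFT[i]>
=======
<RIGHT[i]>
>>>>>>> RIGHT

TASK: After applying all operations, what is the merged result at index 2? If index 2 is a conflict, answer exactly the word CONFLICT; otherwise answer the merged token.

Final LEFT:  [charlie, bravo, bravo, charlie, echo, foxtrot]
Final RIGHT: [bravo, delta, foxtrot, bravo, foxtrot, alpha]
i=0: L=charlie=BASE, R=bravo -> take RIGHT -> bravo
i=1: L=bravo=BASE, R=delta -> take RIGHT -> delta
i=2: L=bravo=BASE, R=foxtrot -> take RIGHT -> foxtrot
i=3: BASE=delta L=charlie R=bravo all differ -> CONFLICT
i=4: L=echo, R=foxtrot=BASE -> take LEFT -> echo
i=5: L=foxtrot, R=alpha=BASE -> take LEFT -> foxtrot
Index 2 -> foxtrot

Answer: foxtrot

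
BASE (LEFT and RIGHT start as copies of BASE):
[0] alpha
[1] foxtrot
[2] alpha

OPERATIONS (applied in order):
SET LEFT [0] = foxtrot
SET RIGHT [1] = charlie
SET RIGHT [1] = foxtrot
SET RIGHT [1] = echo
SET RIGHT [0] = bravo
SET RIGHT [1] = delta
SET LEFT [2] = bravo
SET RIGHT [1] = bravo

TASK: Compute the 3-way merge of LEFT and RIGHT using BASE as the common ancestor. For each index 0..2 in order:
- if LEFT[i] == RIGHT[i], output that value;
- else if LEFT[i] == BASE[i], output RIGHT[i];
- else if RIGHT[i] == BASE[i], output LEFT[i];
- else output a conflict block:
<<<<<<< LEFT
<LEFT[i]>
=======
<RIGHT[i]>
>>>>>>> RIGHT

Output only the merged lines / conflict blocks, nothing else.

Answer: <<<<<<< LEFT
foxtrot
=======
bravo
>>>>>>> RIGHT
bravo
bravo

Derivation:
Final LEFT:  [foxtrot, foxtrot, bravo]
Final RIGHT: [bravo, bravo, alpha]
i=0: BASE=alpha L=foxtrot R=bravo all differ -> CONFLICT
i=1: L=foxtrot=BASE, R=bravo -> take RIGHT -> bravo
i=2: L=bravo, R=alpha=BASE -> take LEFT -> bravo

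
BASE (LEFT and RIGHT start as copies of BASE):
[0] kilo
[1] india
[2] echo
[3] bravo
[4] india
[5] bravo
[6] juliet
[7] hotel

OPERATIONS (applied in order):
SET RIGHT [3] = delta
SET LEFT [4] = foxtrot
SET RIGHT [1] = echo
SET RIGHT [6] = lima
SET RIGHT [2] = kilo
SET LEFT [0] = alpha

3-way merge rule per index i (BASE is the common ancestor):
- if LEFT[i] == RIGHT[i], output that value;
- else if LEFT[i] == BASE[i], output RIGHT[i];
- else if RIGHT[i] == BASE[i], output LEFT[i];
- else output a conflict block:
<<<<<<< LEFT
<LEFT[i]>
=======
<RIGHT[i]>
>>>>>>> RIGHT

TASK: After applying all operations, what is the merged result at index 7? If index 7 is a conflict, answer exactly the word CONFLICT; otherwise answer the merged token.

Final LEFT:  [alpha, india, echo, bravo, foxtrot, bravo, juliet, hotel]
Final RIGHT: [kilo, echo, kilo, delta, india, bravo, lima, hotel]
i=0: L=alpha, R=kilo=BASE -> take LEFT -> alpha
i=1: L=india=BASE, R=echo -> take RIGHT -> echo
i=2: L=echo=BASE, R=kilo -> take RIGHT -> kilo
i=3: L=bravo=BASE, R=delta -> take RIGHT -> delta
i=4: L=foxtrot, R=india=BASE -> take LEFT -> foxtrot
i=5: L=bravo R=bravo -> agree -> bravo
i=6: L=juliet=BASE, R=lima -> take RIGHT -> lima
i=7: L=hotel R=hotel -> agree -> hotel
Index 7 -> hotel

Answer: hotel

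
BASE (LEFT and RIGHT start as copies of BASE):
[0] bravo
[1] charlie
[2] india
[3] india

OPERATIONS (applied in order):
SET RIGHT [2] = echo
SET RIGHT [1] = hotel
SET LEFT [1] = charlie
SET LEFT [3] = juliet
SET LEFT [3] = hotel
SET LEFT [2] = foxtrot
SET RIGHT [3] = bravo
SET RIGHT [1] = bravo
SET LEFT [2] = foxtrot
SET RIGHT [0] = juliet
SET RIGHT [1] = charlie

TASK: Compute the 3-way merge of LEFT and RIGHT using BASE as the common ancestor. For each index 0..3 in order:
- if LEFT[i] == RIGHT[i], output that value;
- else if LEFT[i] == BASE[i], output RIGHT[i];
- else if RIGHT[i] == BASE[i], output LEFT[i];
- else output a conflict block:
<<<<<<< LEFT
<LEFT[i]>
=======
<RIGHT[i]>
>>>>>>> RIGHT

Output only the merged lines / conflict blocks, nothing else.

Answer: juliet
charlie
<<<<<<< LEFT
foxtrot
=======
echo
>>>>>>> RIGHT
<<<<<<< LEFT
hotel
=======
bravo
>>>>>>> RIGHT

Derivation:
Final LEFT:  [bravo, charlie, foxtrot, hotel]
Final RIGHT: [juliet, charlie, echo, bravo]
i=0: L=bravo=BASE, R=juliet -> take RIGHT -> juliet
i=1: L=charlie R=charlie -> agree -> charlie
i=2: BASE=india L=foxtrot R=echo all differ -> CONFLICT
i=3: BASE=india L=hotel R=bravo all differ -> CONFLICT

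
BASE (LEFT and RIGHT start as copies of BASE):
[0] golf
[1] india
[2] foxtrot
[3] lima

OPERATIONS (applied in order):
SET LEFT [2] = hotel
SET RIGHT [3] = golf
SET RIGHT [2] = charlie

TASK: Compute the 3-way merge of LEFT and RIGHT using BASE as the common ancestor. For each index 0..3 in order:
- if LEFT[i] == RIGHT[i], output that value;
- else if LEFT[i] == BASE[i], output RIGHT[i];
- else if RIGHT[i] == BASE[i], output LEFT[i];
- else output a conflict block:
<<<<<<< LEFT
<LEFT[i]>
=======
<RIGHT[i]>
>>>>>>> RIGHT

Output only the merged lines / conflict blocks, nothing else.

Final LEFT:  [golf, india, hotel, lima]
Final RIGHT: [golf, india, charlie, golf]
i=0: L=golf R=golf -> agree -> golf
i=1: L=india R=india -> agree -> india
i=2: BASE=foxtrot L=hotel R=charlie all differ -> CONFLICT
i=3: L=lima=BASE, R=golf -> take RIGHT -> golf

Answer: golf
india
<<<<<<< LEFT
hotel
=======
charlie
>>>>>>> RIGHT
golf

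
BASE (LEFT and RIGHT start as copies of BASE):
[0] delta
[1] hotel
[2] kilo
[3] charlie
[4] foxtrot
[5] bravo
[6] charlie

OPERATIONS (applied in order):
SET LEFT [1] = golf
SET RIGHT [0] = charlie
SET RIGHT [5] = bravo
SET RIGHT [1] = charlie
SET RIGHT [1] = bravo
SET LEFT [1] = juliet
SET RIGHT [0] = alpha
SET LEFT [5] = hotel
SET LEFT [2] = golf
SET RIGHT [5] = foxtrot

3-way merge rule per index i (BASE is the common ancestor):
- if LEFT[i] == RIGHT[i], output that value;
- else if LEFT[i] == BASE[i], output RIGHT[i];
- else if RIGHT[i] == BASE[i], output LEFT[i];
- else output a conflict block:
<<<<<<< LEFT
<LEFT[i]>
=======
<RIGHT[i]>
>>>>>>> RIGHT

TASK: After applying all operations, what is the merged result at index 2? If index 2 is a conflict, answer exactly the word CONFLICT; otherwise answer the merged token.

Final LEFT:  [delta, juliet, golf, charlie, foxtrot, hotel, charlie]
Final RIGHT: [alpha, bravo, kilo, charlie, foxtrot, foxtrot, charlie]
i=0: L=delta=BASE, R=alpha -> take RIGHT -> alpha
i=1: BASE=hotel L=juliet R=bravo all differ -> CONFLICT
i=2: L=golf, R=kilo=BASE -> take LEFT -> golf
i=3: L=charlie R=charlie -> agree -> charlie
i=4: L=foxtrot R=foxtrot -> agree -> foxtrot
i=5: BASE=bravo L=hotel R=foxtrot all differ -> CONFLICT
i=6: L=charlie R=charlie -> agree -> charlie
Index 2 -> golf

Answer: golf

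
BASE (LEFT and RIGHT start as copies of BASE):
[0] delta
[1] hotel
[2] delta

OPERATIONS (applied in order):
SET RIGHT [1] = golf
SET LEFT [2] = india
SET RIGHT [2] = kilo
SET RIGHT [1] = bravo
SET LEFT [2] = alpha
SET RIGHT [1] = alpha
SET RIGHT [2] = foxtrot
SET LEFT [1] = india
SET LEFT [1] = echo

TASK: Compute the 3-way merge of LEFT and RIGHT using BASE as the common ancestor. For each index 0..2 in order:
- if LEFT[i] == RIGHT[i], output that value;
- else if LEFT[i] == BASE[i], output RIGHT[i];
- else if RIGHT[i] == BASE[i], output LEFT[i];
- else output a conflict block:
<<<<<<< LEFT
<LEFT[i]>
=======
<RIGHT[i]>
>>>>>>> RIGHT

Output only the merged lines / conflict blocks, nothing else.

Answer: delta
<<<<<<< LEFT
echo
=======
alpha
>>>>>>> RIGHT
<<<<<<< LEFT
alpha
=======
foxtrot
>>>>>>> RIGHT

Derivation:
Final LEFT:  [delta, echo, alpha]
Final RIGHT: [delta, alpha, foxtrot]
i=0: L=delta R=delta -> agree -> delta
i=1: BASE=hotel L=echo R=alpha all differ -> CONFLICT
i=2: BASE=delta L=alpha R=foxtrot all differ -> CONFLICT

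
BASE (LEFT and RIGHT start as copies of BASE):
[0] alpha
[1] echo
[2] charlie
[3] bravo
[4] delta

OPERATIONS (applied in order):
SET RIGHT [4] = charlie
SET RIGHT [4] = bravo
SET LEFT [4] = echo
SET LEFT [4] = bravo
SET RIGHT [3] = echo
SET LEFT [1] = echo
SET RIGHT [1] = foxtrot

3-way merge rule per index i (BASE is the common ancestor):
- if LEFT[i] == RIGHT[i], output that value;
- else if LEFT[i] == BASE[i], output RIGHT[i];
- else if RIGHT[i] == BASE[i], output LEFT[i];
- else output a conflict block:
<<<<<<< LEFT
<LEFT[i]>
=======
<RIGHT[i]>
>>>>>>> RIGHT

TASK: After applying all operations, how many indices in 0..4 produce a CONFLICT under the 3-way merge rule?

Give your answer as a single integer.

Answer: 0

Derivation:
Final LEFT:  [alpha, echo, charlie, bravo, bravo]
Final RIGHT: [alpha, foxtrot, charlie, echo, bravo]
i=0: L=alpha R=alpha -> agree -> alpha
i=1: L=echo=BASE, R=foxtrot -> take RIGHT -> foxtrot
i=2: L=charlie R=charlie -> agree -> charlie
i=3: L=bravo=BASE, R=echo -> take RIGHT -> echo
i=4: L=bravo R=bravo -> agree -> bravo
Conflict count: 0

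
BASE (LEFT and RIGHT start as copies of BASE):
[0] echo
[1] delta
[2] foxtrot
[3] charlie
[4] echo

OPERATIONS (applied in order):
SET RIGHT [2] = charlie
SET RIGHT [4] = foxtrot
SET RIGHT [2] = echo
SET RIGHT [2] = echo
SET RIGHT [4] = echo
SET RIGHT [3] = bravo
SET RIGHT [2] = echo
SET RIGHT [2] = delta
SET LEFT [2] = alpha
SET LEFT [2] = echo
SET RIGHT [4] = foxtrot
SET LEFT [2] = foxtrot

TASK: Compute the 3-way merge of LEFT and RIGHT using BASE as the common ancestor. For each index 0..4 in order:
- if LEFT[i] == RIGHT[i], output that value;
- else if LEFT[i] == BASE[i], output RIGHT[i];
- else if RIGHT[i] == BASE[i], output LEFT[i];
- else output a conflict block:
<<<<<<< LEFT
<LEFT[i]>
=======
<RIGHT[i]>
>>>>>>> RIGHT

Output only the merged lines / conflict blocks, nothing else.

Final LEFT:  [echo, delta, foxtrot, charlie, echo]
Final RIGHT: [echo, delta, delta, bravo, foxtrot]
i=0: L=echo R=echo -> agree -> echo
i=1: L=delta R=delta -> agree -> delta
i=2: L=foxtrot=BASE, R=delta -> take RIGHT -> delta
i=3: L=charlie=BASE, R=bravo -> take RIGHT -> bravo
i=4: L=echo=BASE, R=foxtrot -> take RIGHT -> foxtrot

Answer: echo
delta
delta
bravo
foxtrot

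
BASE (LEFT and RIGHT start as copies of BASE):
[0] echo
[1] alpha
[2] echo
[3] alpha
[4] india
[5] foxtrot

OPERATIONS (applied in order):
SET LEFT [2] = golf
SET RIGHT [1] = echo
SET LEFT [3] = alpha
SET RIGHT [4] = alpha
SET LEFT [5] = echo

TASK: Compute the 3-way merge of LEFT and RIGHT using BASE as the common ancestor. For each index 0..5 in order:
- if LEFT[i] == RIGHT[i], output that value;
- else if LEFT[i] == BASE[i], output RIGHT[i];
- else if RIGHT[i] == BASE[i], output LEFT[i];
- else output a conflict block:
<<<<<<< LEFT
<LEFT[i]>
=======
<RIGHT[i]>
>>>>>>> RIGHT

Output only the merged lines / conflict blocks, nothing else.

Final LEFT:  [echo, alpha, golf, alpha, india, echo]
Final RIGHT: [echo, echo, echo, alpha, alpha, foxtrot]
i=0: L=echo R=echo -> agree -> echo
i=1: L=alpha=BASE, R=echo -> take RIGHT -> echo
i=2: L=golf, R=echo=BASE -> take LEFT -> golf
i=3: L=alpha R=alpha -> agree -> alpha
i=4: L=india=BASE, R=alpha -> take RIGHT -> alpha
i=5: L=echo, R=foxtrot=BASE -> take LEFT -> echo

Answer: echo
echo
golf
alpha
alpha
echo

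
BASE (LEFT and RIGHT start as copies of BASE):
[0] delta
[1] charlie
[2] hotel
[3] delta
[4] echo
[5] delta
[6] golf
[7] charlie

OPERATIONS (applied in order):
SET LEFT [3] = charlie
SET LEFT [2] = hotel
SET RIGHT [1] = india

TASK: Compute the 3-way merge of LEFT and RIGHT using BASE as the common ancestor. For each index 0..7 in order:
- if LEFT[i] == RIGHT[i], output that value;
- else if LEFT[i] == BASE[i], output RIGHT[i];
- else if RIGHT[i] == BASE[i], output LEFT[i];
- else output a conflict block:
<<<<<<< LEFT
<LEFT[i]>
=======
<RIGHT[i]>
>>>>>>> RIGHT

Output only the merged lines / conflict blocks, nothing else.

Final LEFT:  [delta, charlie, hotel, charlie, echo, delta, golf, charlie]
Final RIGHT: [delta, india, hotel, delta, echo, delta, golf, charlie]
i=0: L=delta R=delta -> agree -> delta
i=1: L=charlie=BASE, R=india -> take RIGHT -> india
i=2: L=hotel R=hotel -> agree -> hotel
i=3: L=charlie, R=delta=BASE -> take LEFT -> charlie
i=4: L=echo R=echo -> agree -> echo
i=5: L=delta R=delta -> agree -> delta
i=6: L=golf R=golf -> agree -> golf
i=7: L=charlie R=charlie -> agree -> charlie

Answer: delta
india
hotel
charlie
echo
delta
golf
charlie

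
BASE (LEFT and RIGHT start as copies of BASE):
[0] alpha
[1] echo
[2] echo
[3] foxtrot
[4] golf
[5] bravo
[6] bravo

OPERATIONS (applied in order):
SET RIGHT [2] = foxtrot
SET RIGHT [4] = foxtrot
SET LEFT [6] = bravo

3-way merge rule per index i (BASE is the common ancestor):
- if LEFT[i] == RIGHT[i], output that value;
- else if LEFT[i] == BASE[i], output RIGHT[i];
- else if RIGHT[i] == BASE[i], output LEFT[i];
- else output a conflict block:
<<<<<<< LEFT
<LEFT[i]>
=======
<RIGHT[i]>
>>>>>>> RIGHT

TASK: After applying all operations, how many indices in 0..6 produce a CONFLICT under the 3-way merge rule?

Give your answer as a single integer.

Answer: 0

Derivation:
Final LEFT:  [alpha, echo, echo, foxtrot, golf, bravo, bravo]
Final RIGHT: [alpha, echo, foxtrot, foxtrot, foxtrot, bravo, bravo]
i=0: L=alpha R=alpha -> agree -> alpha
i=1: L=echo R=echo -> agree -> echo
i=2: L=echo=BASE, R=foxtrot -> take RIGHT -> foxtrot
i=3: L=foxtrot R=foxtrot -> agree -> foxtrot
i=4: L=golf=BASE, R=foxtrot -> take RIGHT -> foxtrot
i=5: L=bravo R=bravo -> agree -> bravo
i=6: L=bravo R=bravo -> agree -> bravo
Conflict count: 0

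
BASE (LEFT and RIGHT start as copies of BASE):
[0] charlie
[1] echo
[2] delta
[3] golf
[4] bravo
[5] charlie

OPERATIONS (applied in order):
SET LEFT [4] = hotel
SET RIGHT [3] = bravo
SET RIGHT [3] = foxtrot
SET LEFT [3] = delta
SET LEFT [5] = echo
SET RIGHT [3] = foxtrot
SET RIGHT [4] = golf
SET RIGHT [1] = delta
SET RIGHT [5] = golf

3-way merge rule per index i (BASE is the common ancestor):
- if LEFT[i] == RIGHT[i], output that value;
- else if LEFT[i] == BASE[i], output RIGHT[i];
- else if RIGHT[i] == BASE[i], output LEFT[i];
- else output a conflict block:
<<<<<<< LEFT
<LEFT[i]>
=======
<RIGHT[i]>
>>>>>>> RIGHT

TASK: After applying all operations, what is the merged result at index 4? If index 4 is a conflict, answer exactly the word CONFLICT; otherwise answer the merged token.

Answer: CONFLICT

Derivation:
Final LEFT:  [charlie, echo, delta, delta, hotel, echo]
Final RIGHT: [charlie, delta, delta, foxtrot, golf, golf]
i=0: L=charlie R=charlie -> agree -> charlie
i=1: L=echo=BASE, R=delta -> take RIGHT -> delta
i=2: L=delta R=delta -> agree -> delta
i=3: BASE=golf L=delta R=foxtrot all differ -> CONFLICT
i=4: BASE=bravo L=hotel R=golf all differ -> CONFLICT
i=5: BASE=charlie L=echo R=golf all differ -> CONFLICT
Index 4 -> CONFLICT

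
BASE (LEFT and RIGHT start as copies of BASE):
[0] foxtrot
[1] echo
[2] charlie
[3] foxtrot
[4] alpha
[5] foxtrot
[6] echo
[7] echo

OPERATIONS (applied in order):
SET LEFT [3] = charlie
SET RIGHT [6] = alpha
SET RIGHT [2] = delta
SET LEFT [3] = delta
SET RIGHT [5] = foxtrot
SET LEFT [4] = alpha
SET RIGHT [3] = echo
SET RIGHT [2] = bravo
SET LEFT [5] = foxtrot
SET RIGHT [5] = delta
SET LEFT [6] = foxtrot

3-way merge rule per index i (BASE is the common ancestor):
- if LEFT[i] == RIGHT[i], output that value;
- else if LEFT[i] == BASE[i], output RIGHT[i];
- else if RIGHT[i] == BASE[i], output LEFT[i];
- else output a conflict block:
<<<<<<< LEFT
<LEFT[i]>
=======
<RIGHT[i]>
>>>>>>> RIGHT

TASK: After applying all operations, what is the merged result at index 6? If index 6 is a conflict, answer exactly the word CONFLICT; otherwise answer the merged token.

Answer: CONFLICT

Derivation:
Final LEFT:  [foxtrot, echo, charlie, delta, alpha, foxtrot, foxtrot, echo]
Final RIGHT: [foxtrot, echo, bravo, echo, alpha, delta, alpha, echo]
i=0: L=foxtrot R=foxtrot -> agree -> foxtrot
i=1: L=echo R=echo -> agree -> echo
i=2: L=charlie=BASE, R=bravo -> take RIGHT -> bravo
i=3: BASE=foxtrot L=delta R=echo all differ -> CONFLICT
i=4: L=alpha R=alpha -> agree -> alpha
i=5: L=foxtrot=BASE, R=delta -> take RIGHT -> delta
i=6: BASE=echo L=foxtrot R=alpha all differ -> CONFLICT
i=7: L=echo R=echo -> agree -> echo
Index 6 -> CONFLICT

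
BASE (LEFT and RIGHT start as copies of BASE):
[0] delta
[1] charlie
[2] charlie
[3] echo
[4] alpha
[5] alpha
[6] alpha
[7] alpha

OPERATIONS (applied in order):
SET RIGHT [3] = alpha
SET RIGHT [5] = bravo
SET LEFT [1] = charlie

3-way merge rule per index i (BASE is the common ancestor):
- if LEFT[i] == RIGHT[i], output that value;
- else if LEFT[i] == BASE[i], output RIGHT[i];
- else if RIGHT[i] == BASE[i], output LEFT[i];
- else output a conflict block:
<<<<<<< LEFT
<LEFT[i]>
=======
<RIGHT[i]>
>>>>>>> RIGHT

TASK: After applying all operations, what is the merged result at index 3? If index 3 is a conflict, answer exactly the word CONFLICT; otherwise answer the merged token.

Final LEFT:  [delta, charlie, charlie, echo, alpha, alpha, alpha, alpha]
Final RIGHT: [delta, charlie, charlie, alpha, alpha, bravo, alpha, alpha]
i=0: L=delta R=delta -> agree -> delta
i=1: L=charlie R=charlie -> agree -> charlie
i=2: L=charlie R=charlie -> agree -> charlie
i=3: L=echo=BASE, R=alpha -> take RIGHT -> alpha
i=4: L=alpha R=alpha -> agree -> alpha
i=5: L=alpha=BASE, R=bravo -> take RIGHT -> bravo
i=6: L=alpha R=alpha -> agree -> alpha
i=7: L=alpha R=alpha -> agree -> alpha
Index 3 -> alpha

Answer: alpha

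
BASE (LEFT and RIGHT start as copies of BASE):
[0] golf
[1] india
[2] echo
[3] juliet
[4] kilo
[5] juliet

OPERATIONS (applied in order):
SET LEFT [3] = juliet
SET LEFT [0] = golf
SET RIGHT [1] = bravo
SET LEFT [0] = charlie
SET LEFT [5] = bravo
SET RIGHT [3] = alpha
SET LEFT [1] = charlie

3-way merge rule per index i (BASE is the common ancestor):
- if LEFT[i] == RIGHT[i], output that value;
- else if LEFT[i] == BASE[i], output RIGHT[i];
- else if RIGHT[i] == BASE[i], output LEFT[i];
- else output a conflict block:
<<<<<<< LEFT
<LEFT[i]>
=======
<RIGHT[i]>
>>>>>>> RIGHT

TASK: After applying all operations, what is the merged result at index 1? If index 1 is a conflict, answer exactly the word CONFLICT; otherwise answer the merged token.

Final LEFT:  [charlie, charlie, echo, juliet, kilo, bravo]
Final RIGHT: [golf, bravo, echo, alpha, kilo, juliet]
i=0: L=charlie, R=golf=BASE -> take LEFT -> charlie
i=1: BASE=india L=charlie R=bravo all differ -> CONFLICT
i=2: L=echo R=echo -> agree -> echo
i=3: L=juliet=BASE, R=alpha -> take RIGHT -> alpha
i=4: L=kilo R=kilo -> agree -> kilo
i=5: L=bravo, R=juliet=BASE -> take LEFT -> bravo
Index 1 -> CONFLICT

Answer: CONFLICT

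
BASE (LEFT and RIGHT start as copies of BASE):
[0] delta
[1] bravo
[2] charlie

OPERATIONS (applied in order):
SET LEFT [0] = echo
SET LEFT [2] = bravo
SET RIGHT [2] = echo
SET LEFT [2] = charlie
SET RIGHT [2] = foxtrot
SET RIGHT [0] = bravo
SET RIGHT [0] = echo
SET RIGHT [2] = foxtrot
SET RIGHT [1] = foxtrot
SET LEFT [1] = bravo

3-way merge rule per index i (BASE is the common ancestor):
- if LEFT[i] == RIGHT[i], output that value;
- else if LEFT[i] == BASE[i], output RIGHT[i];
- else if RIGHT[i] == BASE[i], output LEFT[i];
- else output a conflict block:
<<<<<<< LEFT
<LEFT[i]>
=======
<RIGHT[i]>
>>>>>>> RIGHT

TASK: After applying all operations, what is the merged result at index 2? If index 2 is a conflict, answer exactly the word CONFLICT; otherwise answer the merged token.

Final LEFT:  [echo, bravo, charlie]
Final RIGHT: [echo, foxtrot, foxtrot]
i=0: L=echo R=echo -> agree -> echo
i=1: L=bravo=BASE, R=foxtrot -> take RIGHT -> foxtrot
i=2: L=charlie=BASE, R=foxtrot -> take RIGHT -> foxtrot
Index 2 -> foxtrot

Answer: foxtrot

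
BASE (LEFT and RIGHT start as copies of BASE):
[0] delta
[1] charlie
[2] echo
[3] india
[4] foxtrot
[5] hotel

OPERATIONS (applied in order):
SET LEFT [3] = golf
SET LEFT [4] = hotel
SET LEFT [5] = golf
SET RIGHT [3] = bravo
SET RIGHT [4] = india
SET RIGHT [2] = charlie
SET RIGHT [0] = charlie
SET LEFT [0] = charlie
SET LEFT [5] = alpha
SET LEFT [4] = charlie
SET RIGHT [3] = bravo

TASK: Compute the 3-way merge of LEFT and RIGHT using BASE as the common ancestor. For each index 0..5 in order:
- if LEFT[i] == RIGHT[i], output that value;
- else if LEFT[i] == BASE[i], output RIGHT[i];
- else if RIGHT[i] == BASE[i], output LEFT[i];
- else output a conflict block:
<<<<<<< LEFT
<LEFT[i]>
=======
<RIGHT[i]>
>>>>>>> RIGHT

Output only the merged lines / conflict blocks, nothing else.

Answer: charlie
charlie
charlie
<<<<<<< LEFT
golf
=======
bravo
>>>>>>> RIGHT
<<<<<<< LEFT
charlie
=======
india
>>>>>>> RIGHT
alpha

Derivation:
Final LEFT:  [charlie, charlie, echo, golf, charlie, alpha]
Final RIGHT: [charlie, charlie, charlie, bravo, india, hotel]
i=0: L=charlie R=charlie -> agree -> charlie
i=1: L=charlie R=charlie -> agree -> charlie
i=2: L=echo=BASE, R=charlie -> take RIGHT -> charlie
i=3: BASE=india L=golf R=bravo all differ -> CONFLICT
i=4: BASE=foxtrot L=charlie R=india all differ -> CONFLICT
i=5: L=alpha, R=hotel=BASE -> take LEFT -> alpha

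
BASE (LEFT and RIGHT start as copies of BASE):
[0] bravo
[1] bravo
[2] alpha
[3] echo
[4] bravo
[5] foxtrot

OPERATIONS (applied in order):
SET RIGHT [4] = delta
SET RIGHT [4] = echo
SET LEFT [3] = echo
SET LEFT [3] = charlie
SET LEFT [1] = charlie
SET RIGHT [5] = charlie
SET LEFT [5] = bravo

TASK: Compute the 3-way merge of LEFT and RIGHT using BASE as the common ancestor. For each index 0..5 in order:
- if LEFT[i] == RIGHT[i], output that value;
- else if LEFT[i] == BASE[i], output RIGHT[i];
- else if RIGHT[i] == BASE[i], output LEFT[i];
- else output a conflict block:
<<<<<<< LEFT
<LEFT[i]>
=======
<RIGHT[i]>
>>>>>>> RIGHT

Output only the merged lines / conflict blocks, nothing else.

Final LEFT:  [bravo, charlie, alpha, charlie, bravo, bravo]
Final RIGHT: [bravo, bravo, alpha, echo, echo, charlie]
i=0: L=bravo R=bravo -> agree -> bravo
i=1: L=charlie, R=bravo=BASE -> take LEFT -> charlie
i=2: L=alpha R=alpha -> agree -> alpha
i=3: L=charlie, R=echo=BASE -> take LEFT -> charlie
i=4: L=bravo=BASE, R=echo -> take RIGHT -> echo
i=5: BASE=foxtrot L=bravo R=charlie all differ -> CONFLICT

Answer: bravo
charlie
alpha
charlie
echo
<<<<<<< LEFT
bravo
=======
charlie
>>>>>>> RIGHT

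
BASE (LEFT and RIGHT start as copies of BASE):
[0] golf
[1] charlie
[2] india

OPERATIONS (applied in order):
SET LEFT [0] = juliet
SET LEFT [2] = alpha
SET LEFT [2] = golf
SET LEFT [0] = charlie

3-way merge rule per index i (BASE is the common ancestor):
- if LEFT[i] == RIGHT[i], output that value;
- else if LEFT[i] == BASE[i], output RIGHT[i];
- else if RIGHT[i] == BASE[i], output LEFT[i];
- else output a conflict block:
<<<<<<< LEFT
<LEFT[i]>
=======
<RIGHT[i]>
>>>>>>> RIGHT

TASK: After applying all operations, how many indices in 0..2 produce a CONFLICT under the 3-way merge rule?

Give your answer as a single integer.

Answer: 0

Derivation:
Final LEFT:  [charlie, charlie, golf]
Final RIGHT: [golf, charlie, india]
i=0: L=charlie, R=golf=BASE -> take LEFT -> charlie
i=1: L=charlie R=charlie -> agree -> charlie
i=2: L=golf, R=india=BASE -> take LEFT -> golf
Conflict count: 0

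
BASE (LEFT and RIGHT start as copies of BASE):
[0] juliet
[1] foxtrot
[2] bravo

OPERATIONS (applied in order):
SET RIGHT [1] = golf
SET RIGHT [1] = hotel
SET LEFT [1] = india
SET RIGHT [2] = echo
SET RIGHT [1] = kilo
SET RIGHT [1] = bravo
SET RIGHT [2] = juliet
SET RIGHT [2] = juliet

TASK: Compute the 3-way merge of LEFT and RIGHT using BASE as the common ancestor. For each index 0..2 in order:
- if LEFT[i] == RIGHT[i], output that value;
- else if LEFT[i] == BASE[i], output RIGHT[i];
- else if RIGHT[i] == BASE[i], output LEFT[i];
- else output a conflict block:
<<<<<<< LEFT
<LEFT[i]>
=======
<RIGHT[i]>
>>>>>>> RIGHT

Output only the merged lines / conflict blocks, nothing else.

Final LEFT:  [juliet, india, bravo]
Final RIGHT: [juliet, bravo, juliet]
i=0: L=juliet R=juliet -> agree -> juliet
i=1: BASE=foxtrot L=india R=bravo all differ -> CONFLICT
i=2: L=bravo=BASE, R=juliet -> take RIGHT -> juliet

Answer: juliet
<<<<<<< LEFT
india
=======
bravo
>>>>>>> RIGHT
juliet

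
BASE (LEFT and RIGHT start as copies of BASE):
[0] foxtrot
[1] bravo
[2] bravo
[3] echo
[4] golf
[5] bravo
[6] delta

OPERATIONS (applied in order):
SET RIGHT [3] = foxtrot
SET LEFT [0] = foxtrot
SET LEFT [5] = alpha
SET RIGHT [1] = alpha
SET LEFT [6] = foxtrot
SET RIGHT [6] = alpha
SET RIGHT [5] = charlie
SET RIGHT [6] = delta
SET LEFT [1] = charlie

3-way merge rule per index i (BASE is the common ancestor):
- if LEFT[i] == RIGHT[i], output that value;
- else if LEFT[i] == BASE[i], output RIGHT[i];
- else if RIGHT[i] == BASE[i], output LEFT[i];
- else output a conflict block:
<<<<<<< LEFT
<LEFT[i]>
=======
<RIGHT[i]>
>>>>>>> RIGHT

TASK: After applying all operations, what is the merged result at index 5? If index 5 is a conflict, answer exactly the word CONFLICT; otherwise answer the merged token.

Answer: CONFLICT

Derivation:
Final LEFT:  [foxtrot, charlie, bravo, echo, golf, alpha, foxtrot]
Final RIGHT: [foxtrot, alpha, bravo, foxtrot, golf, charlie, delta]
i=0: L=foxtrot R=foxtrot -> agree -> foxtrot
i=1: BASE=bravo L=charlie R=alpha all differ -> CONFLICT
i=2: L=bravo R=bravo -> agree -> bravo
i=3: L=echo=BASE, R=foxtrot -> take RIGHT -> foxtrot
i=4: L=golf R=golf -> agree -> golf
i=5: BASE=bravo L=alpha R=charlie all differ -> CONFLICT
i=6: L=foxtrot, R=delta=BASE -> take LEFT -> foxtrot
Index 5 -> CONFLICT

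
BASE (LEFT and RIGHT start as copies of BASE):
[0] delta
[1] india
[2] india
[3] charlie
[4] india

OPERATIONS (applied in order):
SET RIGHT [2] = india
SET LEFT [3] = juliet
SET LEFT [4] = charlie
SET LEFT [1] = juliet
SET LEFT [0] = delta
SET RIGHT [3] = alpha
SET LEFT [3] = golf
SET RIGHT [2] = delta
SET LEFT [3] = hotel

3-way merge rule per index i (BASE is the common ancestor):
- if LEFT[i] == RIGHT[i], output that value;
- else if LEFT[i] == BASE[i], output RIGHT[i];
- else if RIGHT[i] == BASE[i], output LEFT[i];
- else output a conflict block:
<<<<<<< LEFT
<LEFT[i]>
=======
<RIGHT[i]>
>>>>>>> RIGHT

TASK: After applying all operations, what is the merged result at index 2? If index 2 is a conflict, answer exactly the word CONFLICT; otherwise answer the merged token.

Final LEFT:  [delta, juliet, india, hotel, charlie]
Final RIGHT: [delta, india, delta, alpha, india]
i=0: L=delta R=delta -> agree -> delta
i=1: L=juliet, R=india=BASE -> take LEFT -> juliet
i=2: L=india=BASE, R=delta -> take RIGHT -> delta
i=3: BASE=charlie L=hotel R=alpha all differ -> CONFLICT
i=4: L=charlie, R=india=BASE -> take LEFT -> charlie
Index 2 -> delta

Answer: delta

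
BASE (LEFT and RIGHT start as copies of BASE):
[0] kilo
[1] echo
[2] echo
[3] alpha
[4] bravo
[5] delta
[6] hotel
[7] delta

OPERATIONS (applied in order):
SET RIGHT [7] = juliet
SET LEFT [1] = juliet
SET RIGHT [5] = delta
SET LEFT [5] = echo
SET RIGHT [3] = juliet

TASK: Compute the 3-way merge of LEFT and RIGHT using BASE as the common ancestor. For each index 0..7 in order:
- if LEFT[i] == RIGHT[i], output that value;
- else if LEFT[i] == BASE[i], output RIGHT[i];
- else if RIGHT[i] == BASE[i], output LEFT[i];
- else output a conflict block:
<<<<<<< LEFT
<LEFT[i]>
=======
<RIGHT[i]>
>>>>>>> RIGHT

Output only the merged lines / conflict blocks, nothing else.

Final LEFT:  [kilo, juliet, echo, alpha, bravo, echo, hotel, delta]
Final RIGHT: [kilo, echo, echo, juliet, bravo, delta, hotel, juliet]
i=0: L=kilo R=kilo -> agree -> kilo
i=1: L=juliet, R=echo=BASE -> take LEFT -> juliet
i=2: L=echo R=echo -> agree -> echo
i=3: L=alpha=BASE, R=juliet -> take RIGHT -> juliet
i=4: L=bravo R=bravo -> agree -> bravo
i=5: L=echo, R=delta=BASE -> take LEFT -> echo
i=6: L=hotel R=hotel -> agree -> hotel
i=7: L=delta=BASE, R=juliet -> take RIGHT -> juliet

Answer: kilo
juliet
echo
juliet
bravo
echo
hotel
juliet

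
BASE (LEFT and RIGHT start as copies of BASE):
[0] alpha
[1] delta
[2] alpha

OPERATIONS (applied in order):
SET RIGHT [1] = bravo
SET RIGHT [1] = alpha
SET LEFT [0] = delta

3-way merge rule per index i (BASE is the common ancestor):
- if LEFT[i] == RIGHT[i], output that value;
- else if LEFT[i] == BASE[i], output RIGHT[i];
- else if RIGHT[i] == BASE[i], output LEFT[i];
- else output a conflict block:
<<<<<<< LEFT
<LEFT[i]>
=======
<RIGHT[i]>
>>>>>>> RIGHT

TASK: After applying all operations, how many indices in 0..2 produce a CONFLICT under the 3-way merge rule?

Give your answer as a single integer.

Final LEFT:  [delta, delta, alpha]
Final RIGHT: [alpha, alpha, alpha]
i=0: L=delta, R=alpha=BASE -> take LEFT -> delta
i=1: L=delta=BASE, R=alpha -> take RIGHT -> alpha
i=2: L=alpha R=alpha -> agree -> alpha
Conflict count: 0

Answer: 0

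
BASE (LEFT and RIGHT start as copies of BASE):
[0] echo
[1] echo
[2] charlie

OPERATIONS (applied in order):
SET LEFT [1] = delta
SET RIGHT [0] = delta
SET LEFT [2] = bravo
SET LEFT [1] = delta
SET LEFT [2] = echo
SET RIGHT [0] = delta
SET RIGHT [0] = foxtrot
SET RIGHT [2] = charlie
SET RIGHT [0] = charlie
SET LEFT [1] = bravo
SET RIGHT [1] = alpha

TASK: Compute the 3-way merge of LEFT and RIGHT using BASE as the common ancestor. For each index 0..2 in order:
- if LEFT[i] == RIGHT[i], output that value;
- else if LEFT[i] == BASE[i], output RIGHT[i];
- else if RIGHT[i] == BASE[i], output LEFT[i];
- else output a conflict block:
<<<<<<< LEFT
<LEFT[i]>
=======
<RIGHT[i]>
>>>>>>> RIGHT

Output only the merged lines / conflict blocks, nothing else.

Answer: charlie
<<<<<<< LEFT
bravo
=======
alpha
>>>>>>> RIGHT
echo

Derivation:
Final LEFT:  [echo, bravo, echo]
Final RIGHT: [charlie, alpha, charlie]
i=0: L=echo=BASE, R=charlie -> take RIGHT -> charlie
i=1: BASE=echo L=bravo R=alpha all differ -> CONFLICT
i=2: L=echo, R=charlie=BASE -> take LEFT -> echo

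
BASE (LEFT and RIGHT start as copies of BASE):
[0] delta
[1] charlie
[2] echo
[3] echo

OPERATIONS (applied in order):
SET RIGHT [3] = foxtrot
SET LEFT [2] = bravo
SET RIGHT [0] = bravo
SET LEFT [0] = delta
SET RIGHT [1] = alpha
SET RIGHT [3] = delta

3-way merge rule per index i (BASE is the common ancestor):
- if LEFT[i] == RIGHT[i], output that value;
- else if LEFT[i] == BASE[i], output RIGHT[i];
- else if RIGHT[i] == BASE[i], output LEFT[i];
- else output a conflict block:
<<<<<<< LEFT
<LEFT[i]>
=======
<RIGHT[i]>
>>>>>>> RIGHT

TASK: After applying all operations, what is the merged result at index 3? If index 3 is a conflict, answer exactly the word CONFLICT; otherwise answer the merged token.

Answer: delta

Derivation:
Final LEFT:  [delta, charlie, bravo, echo]
Final RIGHT: [bravo, alpha, echo, delta]
i=0: L=delta=BASE, R=bravo -> take RIGHT -> bravo
i=1: L=charlie=BASE, R=alpha -> take RIGHT -> alpha
i=2: L=bravo, R=echo=BASE -> take LEFT -> bravo
i=3: L=echo=BASE, R=delta -> take RIGHT -> delta
Index 3 -> delta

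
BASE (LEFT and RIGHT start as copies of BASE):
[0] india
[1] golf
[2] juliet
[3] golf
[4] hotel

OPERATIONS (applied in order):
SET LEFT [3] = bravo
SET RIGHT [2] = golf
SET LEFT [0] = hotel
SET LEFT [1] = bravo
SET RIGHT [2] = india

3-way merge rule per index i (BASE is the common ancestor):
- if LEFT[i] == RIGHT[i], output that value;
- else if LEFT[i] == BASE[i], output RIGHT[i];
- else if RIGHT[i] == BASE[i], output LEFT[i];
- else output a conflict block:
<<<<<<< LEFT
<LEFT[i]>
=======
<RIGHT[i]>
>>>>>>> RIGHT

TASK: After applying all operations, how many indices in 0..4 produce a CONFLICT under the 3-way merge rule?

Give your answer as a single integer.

Answer: 0

Derivation:
Final LEFT:  [hotel, bravo, juliet, bravo, hotel]
Final RIGHT: [india, golf, india, golf, hotel]
i=0: L=hotel, R=india=BASE -> take LEFT -> hotel
i=1: L=bravo, R=golf=BASE -> take LEFT -> bravo
i=2: L=juliet=BASE, R=india -> take RIGHT -> india
i=3: L=bravo, R=golf=BASE -> take LEFT -> bravo
i=4: L=hotel R=hotel -> agree -> hotel
Conflict count: 0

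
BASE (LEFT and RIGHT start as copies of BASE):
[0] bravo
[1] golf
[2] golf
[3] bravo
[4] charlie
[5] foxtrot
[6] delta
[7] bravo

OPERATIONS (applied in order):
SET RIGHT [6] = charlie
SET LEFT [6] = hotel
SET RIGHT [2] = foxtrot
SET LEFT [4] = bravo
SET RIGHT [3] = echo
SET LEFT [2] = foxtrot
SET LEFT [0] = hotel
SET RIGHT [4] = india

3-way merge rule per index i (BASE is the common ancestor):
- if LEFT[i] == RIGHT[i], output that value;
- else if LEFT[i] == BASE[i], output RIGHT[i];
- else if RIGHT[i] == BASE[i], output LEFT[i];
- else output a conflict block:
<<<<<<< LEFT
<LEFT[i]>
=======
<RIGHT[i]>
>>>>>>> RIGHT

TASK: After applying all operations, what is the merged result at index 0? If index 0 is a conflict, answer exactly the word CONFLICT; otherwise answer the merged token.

Answer: hotel

Derivation:
Final LEFT:  [hotel, golf, foxtrot, bravo, bravo, foxtrot, hotel, bravo]
Final RIGHT: [bravo, golf, foxtrot, echo, india, foxtrot, charlie, bravo]
i=0: L=hotel, R=bravo=BASE -> take LEFT -> hotel
i=1: L=golf R=golf -> agree -> golf
i=2: L=foxtrot R=foxtrot -> agree -> foxtrot
i=3: L=bravo=BASE, R=echo -> take RIGHT -> echo
i=4: BASE=charlie L=bravo R=india all differ -> CONFLICT
i=5: L=foxtrot R=foxtrot -> agree -> foxtrot
i=6: BASE=delta L=hotel R=charlie all differ -> CONFLICT
i=7: L=bravo R=bravo -> agree -> bravo
Index 0 -> hotel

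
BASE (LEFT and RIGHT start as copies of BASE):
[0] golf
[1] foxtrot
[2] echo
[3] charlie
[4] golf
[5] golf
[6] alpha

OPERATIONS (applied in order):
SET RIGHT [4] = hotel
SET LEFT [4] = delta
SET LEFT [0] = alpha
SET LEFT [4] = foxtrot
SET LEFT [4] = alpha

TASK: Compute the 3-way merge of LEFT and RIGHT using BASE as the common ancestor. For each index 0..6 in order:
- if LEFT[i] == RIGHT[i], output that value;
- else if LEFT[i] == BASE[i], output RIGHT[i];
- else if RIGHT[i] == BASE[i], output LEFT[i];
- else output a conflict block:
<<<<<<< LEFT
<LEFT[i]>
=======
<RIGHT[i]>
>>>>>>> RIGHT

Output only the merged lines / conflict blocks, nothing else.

Final LEFT:  [alpha, foxtrot, echo, charlie, alpha, golf, alpha]
Final RIGHT: [golf, foxtrot, echo, charlie, hotel, golf, alpha]
i=0: L=alpha, R=golf=BASE -> take LEFT -> alpha
i=1: L=foxtrot R=foxtrot -> agree -> foxtrot
i=2: L=echo R=echo -> agree -> echo
i=3: L=charlie R=charlie -> agree -> charlie
i=4: BASE=golf L=alpha R=hotel all differ -> CONFLICT
i=5: L=golf R=golf -> agree -> golf
i=6: L=alpha R=alpha -> agree -> alpha

Answer: alpha
foxtrot
echo
charlie
<<<<<<< LEFT
alpha
=======
hotel
>>>>>>> RIGHT
golf
alpha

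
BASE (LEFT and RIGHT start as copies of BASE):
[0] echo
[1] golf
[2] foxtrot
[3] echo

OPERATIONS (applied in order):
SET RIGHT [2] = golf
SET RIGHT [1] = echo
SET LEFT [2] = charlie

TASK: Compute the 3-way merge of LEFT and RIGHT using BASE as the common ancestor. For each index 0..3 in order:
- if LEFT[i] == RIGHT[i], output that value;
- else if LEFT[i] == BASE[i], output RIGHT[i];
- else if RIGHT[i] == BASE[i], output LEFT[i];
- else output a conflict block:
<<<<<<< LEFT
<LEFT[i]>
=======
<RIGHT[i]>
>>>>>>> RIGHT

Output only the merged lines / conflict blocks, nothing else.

Answer: echo
echo
<<<<<<< LEFT
charlie
=======
golf
>>>>>>> RIGHT
echo

Derivation:
Final LEFT:  [echo, golf, charlie, echo]
Final RIGHT: [echo, echo, golf, echo]
i=0: L=echo R=echo -> agree -> echo
i=1: L=golf=BASE, R=echo -> take RIGHT -> echo
i=2: BASE=foxtrot L=charlie R=golf all differ -> CONFLICT
i=3: L=echo R=echo -> agree -> echo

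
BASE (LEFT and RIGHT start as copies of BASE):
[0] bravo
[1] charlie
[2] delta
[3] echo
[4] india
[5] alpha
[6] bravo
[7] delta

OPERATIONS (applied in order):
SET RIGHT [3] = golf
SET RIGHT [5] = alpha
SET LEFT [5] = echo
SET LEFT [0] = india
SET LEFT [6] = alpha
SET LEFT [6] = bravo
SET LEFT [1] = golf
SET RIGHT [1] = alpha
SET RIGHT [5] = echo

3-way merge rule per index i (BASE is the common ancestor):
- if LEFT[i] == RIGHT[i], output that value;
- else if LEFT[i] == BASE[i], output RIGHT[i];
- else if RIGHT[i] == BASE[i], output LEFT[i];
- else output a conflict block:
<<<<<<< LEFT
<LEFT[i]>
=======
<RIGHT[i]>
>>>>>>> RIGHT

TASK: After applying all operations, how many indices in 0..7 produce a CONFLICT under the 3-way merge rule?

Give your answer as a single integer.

Answer: 1

Derivation:
Final LEFT:  [india, golf, delta, echo, india, echo, bravo, delta]
Final RIGHT: [bravo, alpha, delta, golf, india, echo, bravo, delta]
i=0: L=india, R=bravo=BASE -> take LEFT -> india
i=1: BASE=charlie L=golf R=alpha all differ -> CONFLICT
i=2: L=delta R=delta -> agree -> delta
i=3: L=echo=BASE, R=golf -> take RIGHT -> golf
i=4: L=india R=india -> agree -> india
i=5: L=echo R=echo -> agree -> echo
i=6: L=bravo R=bravo -> agree -> bravo
i=7: L=delta R=delta -> agree -> delta
Conflict count: 1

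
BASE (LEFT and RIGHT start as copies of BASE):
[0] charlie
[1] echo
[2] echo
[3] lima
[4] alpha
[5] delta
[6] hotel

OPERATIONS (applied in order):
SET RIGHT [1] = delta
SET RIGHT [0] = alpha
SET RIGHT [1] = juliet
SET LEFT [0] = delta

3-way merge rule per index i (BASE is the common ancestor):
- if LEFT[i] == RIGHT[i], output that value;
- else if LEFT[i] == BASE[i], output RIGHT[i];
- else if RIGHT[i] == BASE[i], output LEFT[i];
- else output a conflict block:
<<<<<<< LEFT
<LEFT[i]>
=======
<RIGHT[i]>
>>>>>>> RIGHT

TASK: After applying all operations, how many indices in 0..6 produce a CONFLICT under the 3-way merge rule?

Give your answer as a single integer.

Answer: 1

Derivation:
Final LEFT:  [delta, echo, echo, lima, alpha, delta, hotel]
Final RIGHT: [alpha, juliet, echo, lima, alpha, delta, hotel]
i=0: BASE=charlie L=delta R=alpha all differ -> CONFLICT
i=1: L=echo=BASE, R=juliet -> take RIGHT -> juliet
i=2: L=echo R=echo -> agree -> echo
i=3: L=lima R=lima -> agree -> lima
i=4: L=alpha R=alpha -> agree -> alpha
i=5: L=delta R=delta -> agree -> delta
i=6: L=hotel R=hotel -> agree -> hotel
Conflict count: 1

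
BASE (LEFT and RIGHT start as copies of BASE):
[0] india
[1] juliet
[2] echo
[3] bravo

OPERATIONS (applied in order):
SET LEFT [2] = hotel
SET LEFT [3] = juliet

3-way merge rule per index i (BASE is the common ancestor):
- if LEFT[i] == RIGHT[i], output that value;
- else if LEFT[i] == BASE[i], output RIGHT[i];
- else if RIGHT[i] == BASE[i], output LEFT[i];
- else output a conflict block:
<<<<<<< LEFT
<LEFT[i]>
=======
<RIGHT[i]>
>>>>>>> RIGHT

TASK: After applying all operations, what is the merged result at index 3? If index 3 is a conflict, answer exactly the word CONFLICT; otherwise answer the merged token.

Final LEFT:  [india, juliet, hotel, juliet]
Final RIGHT: [india, juliet, echo, bravo]
i=0: L=india R=india -> agree -> india
i=1: L=juliet R=juliet -> agree -> juliet
i=2: L=hotel, R=echo=BASE -> take LEFT -> hotel
i=3: L=juliet, R=bravo=BASE -> take LEFT -> juliet
Index 3 -> juliet

Answer: juliet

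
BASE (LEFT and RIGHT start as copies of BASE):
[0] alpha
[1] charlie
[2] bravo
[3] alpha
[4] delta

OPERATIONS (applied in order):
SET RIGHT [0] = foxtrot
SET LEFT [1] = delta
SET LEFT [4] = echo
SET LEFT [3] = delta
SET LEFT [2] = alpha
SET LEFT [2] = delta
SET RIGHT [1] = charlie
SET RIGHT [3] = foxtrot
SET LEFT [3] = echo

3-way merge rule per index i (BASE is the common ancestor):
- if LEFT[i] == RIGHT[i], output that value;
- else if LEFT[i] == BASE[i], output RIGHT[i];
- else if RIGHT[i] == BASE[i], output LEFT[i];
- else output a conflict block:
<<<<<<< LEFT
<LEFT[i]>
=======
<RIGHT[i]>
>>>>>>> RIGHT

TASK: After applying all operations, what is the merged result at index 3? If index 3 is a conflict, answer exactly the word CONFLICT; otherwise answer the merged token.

Final LEFT:  [alpha, delta, delta, echo, echo]
Final RIGHT: [foxtrot, charlie, bravo, foxtrot, delta]
i=0: L=alpha=BASE, R=foxtrot -> take RIGHT -> foxtrot
i=1: L=delta, R=charlie=BASE -> take LEFT -> delta
i=2: L=delta, R=bravo=BASE -> take LEFT -> delta
i=3: BASE=alpha L=echo R=foxtrot all differ -> CONFLICT
i=4: L=echo, R=delta=BASE -> take LEFT -> echo
Index 3 -> CONFLICT

Answer: CONFLICT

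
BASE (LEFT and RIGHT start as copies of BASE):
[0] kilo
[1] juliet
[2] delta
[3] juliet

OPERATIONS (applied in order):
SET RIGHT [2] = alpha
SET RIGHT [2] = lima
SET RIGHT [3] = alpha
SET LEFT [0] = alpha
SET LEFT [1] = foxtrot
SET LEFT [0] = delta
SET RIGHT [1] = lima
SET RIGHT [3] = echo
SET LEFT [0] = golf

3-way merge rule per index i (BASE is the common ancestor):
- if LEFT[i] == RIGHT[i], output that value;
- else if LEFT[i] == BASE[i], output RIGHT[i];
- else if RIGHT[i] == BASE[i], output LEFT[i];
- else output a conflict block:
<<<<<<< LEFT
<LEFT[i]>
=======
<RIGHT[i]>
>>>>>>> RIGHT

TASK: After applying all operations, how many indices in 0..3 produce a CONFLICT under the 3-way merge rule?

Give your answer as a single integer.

Answer: 1

Derivation:
Final LEFT:  [golf, foxtrot, delta, juliet]
Final RIGHT: [kilo, lima, lima, echo]
i=0: L=golf, R=kilo=BASE -> take LEFT -> golf
i=1: BASE=juliet L=foxtrot R=lima all differ -> CONFLICT
i=2: L=delta=BASE, R=lima -> take RIGHT -> lima
i=3: L=juliet=BASE, R=echo -> take RIGHT -> echo
Conflict count: 1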